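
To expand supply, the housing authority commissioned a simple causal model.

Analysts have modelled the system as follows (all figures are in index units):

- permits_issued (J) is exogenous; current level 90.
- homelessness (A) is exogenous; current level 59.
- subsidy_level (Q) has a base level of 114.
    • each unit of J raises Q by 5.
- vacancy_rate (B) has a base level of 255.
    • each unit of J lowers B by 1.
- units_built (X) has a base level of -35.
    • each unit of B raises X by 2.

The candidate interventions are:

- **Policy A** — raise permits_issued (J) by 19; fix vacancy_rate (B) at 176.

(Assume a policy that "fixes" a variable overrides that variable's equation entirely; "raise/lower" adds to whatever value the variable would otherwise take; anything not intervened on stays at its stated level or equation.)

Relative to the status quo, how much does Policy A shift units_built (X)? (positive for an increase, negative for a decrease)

22

Baseline:
  J = 90
  B = 255 − 90 = 165
  X = -35 + 2·165 = 295
Policy A (J + 19, B := 176):
  J = 90 + 19 = 109
  B = 176
  X = -35 + 2·176 = 317
Change in X: 317 − 295 = 22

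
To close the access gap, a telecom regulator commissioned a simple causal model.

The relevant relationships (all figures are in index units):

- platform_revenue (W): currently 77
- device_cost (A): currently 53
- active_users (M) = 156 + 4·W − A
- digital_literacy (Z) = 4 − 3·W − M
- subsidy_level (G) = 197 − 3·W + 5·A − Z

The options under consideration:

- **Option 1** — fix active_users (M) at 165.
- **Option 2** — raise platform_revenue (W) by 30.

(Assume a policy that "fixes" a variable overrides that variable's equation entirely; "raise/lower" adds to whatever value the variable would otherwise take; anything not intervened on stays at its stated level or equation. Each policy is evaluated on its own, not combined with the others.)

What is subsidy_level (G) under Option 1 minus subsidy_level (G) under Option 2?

Option 1 (M := 165):
  W = 77
  A = 53
  M = 165
  Z = 4 − 3·77 − 165 = -392
  G = 197 − 3·77 + 5·53 − (-392) = 623
Option 2 (W + 30):
  W = 77 + 30 = 107
  A = 53
  M = 156 + 4·107 − 53 = 531
  Z = 4 − 3·107 − 531 = -848
  G = 197 − 3·107 + 5·53 − (-848) = 989
G: 623 − 989 = -366

-366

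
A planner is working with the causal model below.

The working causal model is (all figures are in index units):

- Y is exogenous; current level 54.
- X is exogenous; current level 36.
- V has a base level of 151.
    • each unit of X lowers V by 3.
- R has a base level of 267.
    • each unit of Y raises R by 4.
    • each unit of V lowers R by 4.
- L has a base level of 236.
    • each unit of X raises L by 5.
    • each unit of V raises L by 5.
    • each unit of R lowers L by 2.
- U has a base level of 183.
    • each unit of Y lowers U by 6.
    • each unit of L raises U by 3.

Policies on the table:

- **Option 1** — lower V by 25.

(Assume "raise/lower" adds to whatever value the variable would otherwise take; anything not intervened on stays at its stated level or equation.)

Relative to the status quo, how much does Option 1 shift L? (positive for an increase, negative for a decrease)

-325

Baseline:
  Y = 54
  X = 36
  V = 151 − 3·36 = 43
  R = 267 + 4·54 − 4·43 = 311
  L = 236 + 5·36 + 5·43 − 2·311 = 9
Option 1 (V − 25):
  Y = 54
  X = 36
  V = 151 − 3·36 (−25 from intervention) = 18
  R = 267 + 4·54 − 4·18 = 411
  L = 236 + 5·36 + 5·18 − 2·411 = -316
Change in L: -316 − 9 = -325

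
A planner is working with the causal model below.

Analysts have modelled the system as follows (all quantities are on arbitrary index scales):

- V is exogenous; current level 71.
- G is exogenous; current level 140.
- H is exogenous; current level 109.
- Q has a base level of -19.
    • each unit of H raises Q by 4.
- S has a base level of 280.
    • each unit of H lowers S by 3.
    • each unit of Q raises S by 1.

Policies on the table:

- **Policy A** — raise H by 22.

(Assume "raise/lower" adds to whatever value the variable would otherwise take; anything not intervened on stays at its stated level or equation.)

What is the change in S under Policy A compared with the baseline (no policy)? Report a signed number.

22

Baseline:
  H = 109
  Q = -19 + 4·109 = 417
  S = 280 − 3·109 + 417 = 370
Policy A (H + 22):
  H = 109 + 22 = 131
  Q = -19 + 4·131 = 505
  S = 280 − 3·131 + 505 = 392
Change in S: 392 − 370 = 22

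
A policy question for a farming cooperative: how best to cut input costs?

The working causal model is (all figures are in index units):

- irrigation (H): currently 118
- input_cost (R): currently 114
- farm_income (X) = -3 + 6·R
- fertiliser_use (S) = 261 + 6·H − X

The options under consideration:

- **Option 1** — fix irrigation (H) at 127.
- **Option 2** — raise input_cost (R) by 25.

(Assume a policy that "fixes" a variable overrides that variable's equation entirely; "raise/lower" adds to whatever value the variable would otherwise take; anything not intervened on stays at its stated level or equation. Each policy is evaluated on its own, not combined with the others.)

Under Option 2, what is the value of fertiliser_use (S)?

Option 2 (R + 25):
  H = 118
  R = 114 + 25 = 139
  X = -3 + 6·139 = 831
  S = 261 + 6·118 − 831 = 138

138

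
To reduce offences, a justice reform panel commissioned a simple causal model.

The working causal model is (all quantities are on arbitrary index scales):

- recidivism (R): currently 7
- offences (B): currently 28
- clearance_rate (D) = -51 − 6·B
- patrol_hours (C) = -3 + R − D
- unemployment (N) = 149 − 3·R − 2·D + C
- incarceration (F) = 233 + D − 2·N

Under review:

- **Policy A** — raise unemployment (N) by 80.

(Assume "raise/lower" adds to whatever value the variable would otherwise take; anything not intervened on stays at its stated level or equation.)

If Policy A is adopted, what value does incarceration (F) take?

-1724

Policy A (N + 80):
  R = 7
  B = 28
  D = -51 − 6·28 = -219
  C = -3 + 7 − (-219) = 223
  N = 149 − 3·7 − 2·(-219) + 223 (+80 from intervention) = 869
  F = 233 + (-219) − 2·869 = -1724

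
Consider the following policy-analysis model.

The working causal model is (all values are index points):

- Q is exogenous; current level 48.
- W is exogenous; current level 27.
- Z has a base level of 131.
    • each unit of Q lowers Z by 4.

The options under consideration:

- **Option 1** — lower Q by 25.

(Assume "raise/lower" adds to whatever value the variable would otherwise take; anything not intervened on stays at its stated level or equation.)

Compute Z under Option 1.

39

Option 1 (Q − 25):
  Q = 48 − 25 = 23
  Z = 131 − 4·23 = 39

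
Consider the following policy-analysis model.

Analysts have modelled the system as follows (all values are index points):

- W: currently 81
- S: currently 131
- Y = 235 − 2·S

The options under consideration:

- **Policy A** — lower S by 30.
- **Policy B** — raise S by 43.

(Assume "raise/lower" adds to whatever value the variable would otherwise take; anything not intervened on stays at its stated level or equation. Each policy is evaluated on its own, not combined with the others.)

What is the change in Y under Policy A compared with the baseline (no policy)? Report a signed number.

60

Baseline:
  S = 131
  Y = 235 − 2·131 = -27
Policy A (S − 30):
  S = 131 − 30 = 101
  Y = 235 − 2·101 = 33
Change in Y: 33 − (-27) = 60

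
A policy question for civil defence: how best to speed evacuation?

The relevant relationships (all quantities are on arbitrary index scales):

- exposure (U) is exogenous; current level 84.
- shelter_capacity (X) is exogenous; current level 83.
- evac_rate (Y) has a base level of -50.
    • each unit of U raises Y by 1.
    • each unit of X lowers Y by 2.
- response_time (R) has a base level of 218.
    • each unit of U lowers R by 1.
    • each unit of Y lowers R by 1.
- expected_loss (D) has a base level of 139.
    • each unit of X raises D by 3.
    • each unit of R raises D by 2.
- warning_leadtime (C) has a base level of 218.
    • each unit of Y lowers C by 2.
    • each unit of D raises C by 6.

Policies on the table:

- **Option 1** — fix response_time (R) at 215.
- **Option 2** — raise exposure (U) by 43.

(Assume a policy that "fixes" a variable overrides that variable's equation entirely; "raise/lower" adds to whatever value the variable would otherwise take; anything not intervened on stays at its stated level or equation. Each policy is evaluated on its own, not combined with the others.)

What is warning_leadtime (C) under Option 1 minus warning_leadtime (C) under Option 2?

506

Option 1 (R := 215):
  U = 84
  X = 83
  Y = -50 + 84 − 2·83 = -132
  R = 215
  D = 139 + 3·83 + 2·215 = 818
  C = 218 − 2·(-132) + 6·818 = 5390
Option 2 (U + 43):
  U = 84 + 43 = 127
  X = 83
  Y = -50 + 127 − 2·83 = -89
  R = 218 − 127 − (-89) = 180
  D = 139 + 3·83 + 2·180 = 748
  C = 218 − 2·(-89) + 6·748 = 4884
C: 5390 − 4884 = 506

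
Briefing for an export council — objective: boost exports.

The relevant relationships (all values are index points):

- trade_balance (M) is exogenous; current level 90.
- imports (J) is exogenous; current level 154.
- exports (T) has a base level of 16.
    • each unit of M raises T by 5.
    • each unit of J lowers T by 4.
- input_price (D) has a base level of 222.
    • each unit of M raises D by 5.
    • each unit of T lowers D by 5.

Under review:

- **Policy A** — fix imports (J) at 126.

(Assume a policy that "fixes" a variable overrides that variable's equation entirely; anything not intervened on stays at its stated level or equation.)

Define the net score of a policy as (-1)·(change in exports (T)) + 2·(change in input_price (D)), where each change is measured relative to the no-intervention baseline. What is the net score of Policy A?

Baseline:
  M = 90
  J = 154
  T = 16 + 5·90 − 4·154 = -150
  D = 222 + 5·90 − 5·(-150) = 1422
Policy A (J := 126):
  M = 90
  J = 126
  T = 16 + 5·90 − 4·126 = -38
  D = 222 + 5·90 − 5·(-38) = 862
ΔT = -38 − (-150) = 112; ΔD = 862 − 1422 = -560
Score = (-1)·112 + 2·(-560) = -1232

-1232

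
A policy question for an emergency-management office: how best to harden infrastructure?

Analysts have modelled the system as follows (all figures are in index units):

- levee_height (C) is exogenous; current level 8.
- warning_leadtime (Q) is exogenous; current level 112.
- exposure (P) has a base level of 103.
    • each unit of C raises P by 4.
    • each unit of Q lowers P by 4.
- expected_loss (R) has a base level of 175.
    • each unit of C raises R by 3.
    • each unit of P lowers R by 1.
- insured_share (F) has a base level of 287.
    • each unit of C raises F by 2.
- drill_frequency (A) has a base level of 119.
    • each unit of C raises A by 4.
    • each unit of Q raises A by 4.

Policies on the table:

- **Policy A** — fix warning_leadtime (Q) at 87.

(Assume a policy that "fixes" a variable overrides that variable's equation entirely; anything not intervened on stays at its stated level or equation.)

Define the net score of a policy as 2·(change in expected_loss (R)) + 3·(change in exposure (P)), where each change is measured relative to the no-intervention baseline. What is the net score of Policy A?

Baseline:
  C = 8
  Q = 112
  P = 103 + 4·8 − 4·112 = -313
  R = 175 + 3·8 − (-313) = 512
Policy A (Q := 87):
  C = 8
  Q = 87
  P = 103 + 4·8 − 4·87 = -213
  R = 175 + 3·8 − (-213) = 412
ΔR = 412 − 512 = -100; ΔP = -213 − (-313) = 100
Score = 2·(-100) + 3·100 = 100

100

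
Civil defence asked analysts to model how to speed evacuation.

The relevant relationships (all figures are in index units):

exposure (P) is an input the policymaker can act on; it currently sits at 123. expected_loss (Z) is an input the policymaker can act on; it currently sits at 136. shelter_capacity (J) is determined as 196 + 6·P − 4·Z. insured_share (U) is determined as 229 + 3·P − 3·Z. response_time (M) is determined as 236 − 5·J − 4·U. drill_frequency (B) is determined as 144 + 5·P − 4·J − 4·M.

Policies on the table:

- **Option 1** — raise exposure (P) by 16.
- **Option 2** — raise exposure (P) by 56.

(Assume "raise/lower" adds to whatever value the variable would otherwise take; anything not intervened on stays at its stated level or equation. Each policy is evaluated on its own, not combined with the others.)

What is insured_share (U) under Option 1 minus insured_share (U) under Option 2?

-120

Option 1 (P + 16):
  P = 123 + 16 = 139
  Z = 136
  U = 229 + 3·139 − 3·136 = 238
Option 2 (P + 56):
  P = 123 + 56 = 179
  Z = 136
  U = 229 + 3·179 − 3·136 = 358
U: 238 − 358 = -120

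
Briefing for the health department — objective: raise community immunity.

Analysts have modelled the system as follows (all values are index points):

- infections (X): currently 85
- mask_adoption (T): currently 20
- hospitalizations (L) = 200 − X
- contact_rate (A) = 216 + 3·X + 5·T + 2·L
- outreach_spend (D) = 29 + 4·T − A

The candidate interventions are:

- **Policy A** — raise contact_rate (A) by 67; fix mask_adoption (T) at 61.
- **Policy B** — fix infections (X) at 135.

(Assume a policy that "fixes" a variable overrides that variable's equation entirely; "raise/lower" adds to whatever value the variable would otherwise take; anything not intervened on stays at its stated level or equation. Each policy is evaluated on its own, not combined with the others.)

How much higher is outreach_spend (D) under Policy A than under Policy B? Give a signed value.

-58

Policy A (A + 67, T := 61):
  X = 85
  T = 61
  L = 200 − 85 = 115
  A = 216 + 3·85 + 5·61 + 2·115 (+67 from intervention) = 1073
  D = 29 + 4·61 − 1073 = -800
Policy B (X := 135):
  X = 135
  T = 20
  L = 200 − 135 = 65
  A = 216 + 3·135 + 5·20 + 2·65 = 851
  D = 29 + 4·20 − 851 = -742
D: -800 − (-742) = -58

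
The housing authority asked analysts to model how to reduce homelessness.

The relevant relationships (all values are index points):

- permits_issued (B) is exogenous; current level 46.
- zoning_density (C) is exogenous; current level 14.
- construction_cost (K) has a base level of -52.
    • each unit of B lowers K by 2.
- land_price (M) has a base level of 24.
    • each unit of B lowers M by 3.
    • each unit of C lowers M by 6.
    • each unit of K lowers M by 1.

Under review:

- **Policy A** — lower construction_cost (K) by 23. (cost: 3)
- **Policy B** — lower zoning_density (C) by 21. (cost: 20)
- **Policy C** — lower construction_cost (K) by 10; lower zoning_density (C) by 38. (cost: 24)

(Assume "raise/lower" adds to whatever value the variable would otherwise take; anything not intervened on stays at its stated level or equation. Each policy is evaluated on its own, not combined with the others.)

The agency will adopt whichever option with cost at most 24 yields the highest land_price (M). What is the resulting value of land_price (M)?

Policy A (K − 23):
  B = 46
  C = 14
  K = -52 − 2·46 (−23 from intervention) = -167
  M = 24 − 3·46 − 6·14 − (-167) = -31
Policy B (C − 21):
  B = 46
  C = 14 − 21 = -7
  K = -52 − 2·46 = -144
  M = 24 − 3·46 − 6·(-7) − (-144) = 72
Policy C (K − 10, C − 38):
  B = 46
  C = 14 − 38 = -24
  K = -52 − 2·46 (−10 from intervention) = -154
  M = 24 − 3·46 − 6·(-24) − (-154) = 184
Comparing — Policy A: M=-31, Policy B: M=72, Policy C: M=184. Highest is 184 (Policy C).

184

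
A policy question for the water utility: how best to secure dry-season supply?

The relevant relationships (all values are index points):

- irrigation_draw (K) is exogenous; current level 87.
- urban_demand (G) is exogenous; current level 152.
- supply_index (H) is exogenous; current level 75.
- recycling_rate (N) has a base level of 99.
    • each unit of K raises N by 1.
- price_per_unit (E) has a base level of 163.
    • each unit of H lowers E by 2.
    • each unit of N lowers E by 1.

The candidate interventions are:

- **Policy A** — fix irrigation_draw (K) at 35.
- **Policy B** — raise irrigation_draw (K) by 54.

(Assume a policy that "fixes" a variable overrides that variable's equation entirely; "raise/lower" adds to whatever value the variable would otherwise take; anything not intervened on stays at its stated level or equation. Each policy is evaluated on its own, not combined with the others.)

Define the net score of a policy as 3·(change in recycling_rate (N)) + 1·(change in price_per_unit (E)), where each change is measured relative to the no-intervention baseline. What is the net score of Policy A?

Baseline:
  K = 87
  H = 75
  N = 99 + 87 = 186
  E = 163 − 2·75 − 186 = -173
Policy A (K := 35):
  K = 35
  H = 75
  N = 99 + 35 = 134
  E = 163 − 2·75 − 134 = -121
ΔN = 134 − 186 = -52; ΔE = -121 − (-173) = 52
Score = 3·(-52) + 1·52 = -104

-104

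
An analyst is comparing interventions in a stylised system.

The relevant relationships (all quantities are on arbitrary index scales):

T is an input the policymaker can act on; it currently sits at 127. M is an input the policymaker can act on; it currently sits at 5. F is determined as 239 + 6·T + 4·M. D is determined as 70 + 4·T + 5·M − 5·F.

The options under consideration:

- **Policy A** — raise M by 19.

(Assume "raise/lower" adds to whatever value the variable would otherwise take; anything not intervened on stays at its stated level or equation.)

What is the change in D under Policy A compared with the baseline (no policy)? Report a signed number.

Baseline:
  T = 127
  M = 5
  F = 239 + 6·127 + 4·5 = 1021
  D = 70 + 4·127 + 5·5 − 5·1021 = -4502
Policy A (M + 19):
  T = 127
  M = 5 + 19 = 24
  F = 239 + 6·127 + 4·24 = 1097
  D = 70 + 4·127 + 5·24 − 5·1097 = -4787
Change in D: -4787 − (-4502) = -285

-285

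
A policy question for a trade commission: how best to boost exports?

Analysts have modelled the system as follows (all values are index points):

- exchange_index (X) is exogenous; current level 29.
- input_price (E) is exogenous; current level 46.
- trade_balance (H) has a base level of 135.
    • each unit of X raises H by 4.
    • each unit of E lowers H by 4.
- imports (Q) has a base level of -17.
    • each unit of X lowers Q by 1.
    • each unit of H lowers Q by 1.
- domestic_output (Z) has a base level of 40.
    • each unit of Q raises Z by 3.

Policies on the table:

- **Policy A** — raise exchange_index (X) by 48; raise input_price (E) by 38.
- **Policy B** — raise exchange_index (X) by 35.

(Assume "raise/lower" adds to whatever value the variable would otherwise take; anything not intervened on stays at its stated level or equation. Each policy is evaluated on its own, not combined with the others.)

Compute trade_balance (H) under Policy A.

107

Policy A (X + 48, E + 38):
  X = 29 + 48 = 77
  E = 46 + 38 = 84
  H = 135 + 4·77 − 4·84 = 107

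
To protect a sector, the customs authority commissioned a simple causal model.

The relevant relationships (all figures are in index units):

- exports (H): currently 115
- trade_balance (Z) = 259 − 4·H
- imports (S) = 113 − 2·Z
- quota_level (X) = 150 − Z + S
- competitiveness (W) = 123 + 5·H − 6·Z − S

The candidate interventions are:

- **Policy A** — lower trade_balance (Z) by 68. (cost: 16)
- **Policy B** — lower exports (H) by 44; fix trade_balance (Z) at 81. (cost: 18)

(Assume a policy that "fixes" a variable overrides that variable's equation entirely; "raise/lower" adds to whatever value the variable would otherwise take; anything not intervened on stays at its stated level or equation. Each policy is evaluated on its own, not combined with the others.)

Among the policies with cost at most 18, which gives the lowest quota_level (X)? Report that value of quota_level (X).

20

Policy A (Z − 68):
  H = 115
  Z = 259 − 4·115 (−68 from intervention) = -269
  S = 113 − 2·(-269) = 651
  X = 150 − (-269) + 651 = 1070
Policy B (H − 44, Z := 81):
  H = 115 − 44 = 71
  Z = 81
  S = 113 − 2·81 = -49
  X = 150 − 81 + (-49) = 20
Comparing — Policy A: X=1070, Policy B: X=20. Lowest is 20 (Policy B).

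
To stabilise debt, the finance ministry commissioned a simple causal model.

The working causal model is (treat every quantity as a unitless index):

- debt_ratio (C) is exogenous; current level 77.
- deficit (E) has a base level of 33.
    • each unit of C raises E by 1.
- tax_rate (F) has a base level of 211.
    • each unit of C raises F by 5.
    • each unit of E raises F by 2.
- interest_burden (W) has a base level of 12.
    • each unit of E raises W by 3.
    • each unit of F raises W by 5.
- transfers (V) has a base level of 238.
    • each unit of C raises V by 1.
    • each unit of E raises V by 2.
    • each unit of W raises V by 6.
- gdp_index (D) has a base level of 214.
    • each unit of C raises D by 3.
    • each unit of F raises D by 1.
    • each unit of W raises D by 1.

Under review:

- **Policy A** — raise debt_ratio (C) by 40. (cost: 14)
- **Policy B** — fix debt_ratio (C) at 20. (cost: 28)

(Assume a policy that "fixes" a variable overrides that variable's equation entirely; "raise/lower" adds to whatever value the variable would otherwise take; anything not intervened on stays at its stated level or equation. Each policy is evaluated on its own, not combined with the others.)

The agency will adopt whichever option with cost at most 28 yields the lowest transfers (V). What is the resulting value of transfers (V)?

13900

Policy A (C + 40):
  C = 77 + 40 = 117
  E = 33 + 117 = 150
  F = 211 + 5·117 + 2·150 = 1096
  W = 12 + 3·150 + 5·1096 = 5942
  V = 238 + 117 + 2·150 + 6·5942 = 36307
Policy B (C := 20):
  C = 20
  E = 33 + 20 = 53
  F = 211 + 5·20 + 2·53 = 417
  W = 12 + 3·53 + 5·417 = 2256
  V = 238 + 20 + 2·53 + 6·2256 = 13900
Comparing — Policy A: V=36307, Policy B: V=13900. Lowest is 13900 (Policy B).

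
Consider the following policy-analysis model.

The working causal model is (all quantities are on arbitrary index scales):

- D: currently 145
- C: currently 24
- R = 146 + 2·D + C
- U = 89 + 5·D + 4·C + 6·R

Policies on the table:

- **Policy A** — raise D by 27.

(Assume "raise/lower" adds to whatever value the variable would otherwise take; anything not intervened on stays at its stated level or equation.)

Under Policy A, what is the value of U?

4129

Policy A (D + 27):
  D = 145 + 27 = 172
  C = 24
  R = 146 + 2·172 + 24 = 514
  U = 89 + 5·172 + 4·24 + 6·514 = 4129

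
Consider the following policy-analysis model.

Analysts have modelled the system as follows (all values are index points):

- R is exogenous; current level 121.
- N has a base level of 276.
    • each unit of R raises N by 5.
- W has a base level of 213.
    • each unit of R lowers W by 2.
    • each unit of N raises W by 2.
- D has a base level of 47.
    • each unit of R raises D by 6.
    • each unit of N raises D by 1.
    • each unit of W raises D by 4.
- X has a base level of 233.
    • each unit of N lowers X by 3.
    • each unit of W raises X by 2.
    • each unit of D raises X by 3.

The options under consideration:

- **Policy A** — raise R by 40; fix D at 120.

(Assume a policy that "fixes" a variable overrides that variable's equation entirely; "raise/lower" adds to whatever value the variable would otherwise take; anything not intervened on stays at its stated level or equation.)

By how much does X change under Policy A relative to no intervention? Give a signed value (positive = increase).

Baseline:
  R = 121
  N = 276 + 5·121 = 881
  W = 213 − 2·121 + 2·881 = 1733
  D = 47 + 6·121 + 881 + 4·1733 = 8586
  X = 233 − 3·881 + 2·1733 + 3·8586 = 26814
Policy A (R + 40, D := 120):
  R = 121 + 40 = 161
  N = 276 + 5·161 = 1081
  W = 213 − 2·161 + 2·1081 = 2053
  D = 120
  X = 233 − 3·1081 + 2·2053 + 3·120 = 1456
Change in X: 1456 − 26814 = -25358

-25358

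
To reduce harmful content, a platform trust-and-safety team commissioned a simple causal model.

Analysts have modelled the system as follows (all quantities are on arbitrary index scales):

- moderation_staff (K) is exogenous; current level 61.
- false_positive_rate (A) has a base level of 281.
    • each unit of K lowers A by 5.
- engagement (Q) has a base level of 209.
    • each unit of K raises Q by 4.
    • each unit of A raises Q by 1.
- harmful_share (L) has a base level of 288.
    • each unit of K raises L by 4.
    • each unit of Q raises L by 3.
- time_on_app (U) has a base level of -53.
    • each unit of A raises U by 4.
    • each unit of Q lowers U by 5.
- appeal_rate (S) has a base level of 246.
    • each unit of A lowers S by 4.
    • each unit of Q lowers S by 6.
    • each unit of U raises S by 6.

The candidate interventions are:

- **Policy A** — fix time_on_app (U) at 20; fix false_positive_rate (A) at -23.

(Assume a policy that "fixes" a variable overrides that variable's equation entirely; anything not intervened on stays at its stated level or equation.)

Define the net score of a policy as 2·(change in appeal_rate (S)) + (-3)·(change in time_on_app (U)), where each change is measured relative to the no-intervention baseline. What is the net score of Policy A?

Baseline:
  K = 61
  A = 281 − 5·61 = -24
  Q = 209 + 4·61 + (-24) = 429
  U = -53 + 4·(-24) − 5·429 = -2294
  S = 246 − 4·(-24) − 6·429 + 6·(-2294) = -15996
Policy A (U := 20, A := -23):
  K = 61
  A = -23
  Q = 209 + 4·61 + (-23) = 430
  U = 20
  S = 246 − 4·(-23) − 6·430 + 6·20 = -2122
ΔS = -2122 − (-15996) = 13874; ΔU = 20 − (-2294) = 2314
Score = 2·13874 + (-3)·2314 = 20806

20806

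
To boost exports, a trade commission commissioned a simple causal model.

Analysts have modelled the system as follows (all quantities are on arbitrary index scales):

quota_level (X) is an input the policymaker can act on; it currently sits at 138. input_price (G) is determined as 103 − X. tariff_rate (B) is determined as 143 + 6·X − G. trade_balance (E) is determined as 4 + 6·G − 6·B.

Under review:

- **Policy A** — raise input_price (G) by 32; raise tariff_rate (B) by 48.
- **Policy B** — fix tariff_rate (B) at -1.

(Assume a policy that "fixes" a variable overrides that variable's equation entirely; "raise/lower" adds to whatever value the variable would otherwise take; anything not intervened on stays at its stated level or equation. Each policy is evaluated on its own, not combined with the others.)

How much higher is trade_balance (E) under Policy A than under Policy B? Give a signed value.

-5946

Policy A (G + 32, B + 48):
  X = 138
  G = 103 − 138 (+32 from intervention) = -3
  B = 143 + 6·138 − (-3) (+48 from intervention) = 1022
  E = 4 + 6·(-3) − 6·1022 = -6146
Policy B (B := -1):
  X = 138
  G = 103 − 138 = -35
  B = -1
  E = 4 + 6·(-35) − 6·(-1) = -200
E: -6146 − (-200) = -5946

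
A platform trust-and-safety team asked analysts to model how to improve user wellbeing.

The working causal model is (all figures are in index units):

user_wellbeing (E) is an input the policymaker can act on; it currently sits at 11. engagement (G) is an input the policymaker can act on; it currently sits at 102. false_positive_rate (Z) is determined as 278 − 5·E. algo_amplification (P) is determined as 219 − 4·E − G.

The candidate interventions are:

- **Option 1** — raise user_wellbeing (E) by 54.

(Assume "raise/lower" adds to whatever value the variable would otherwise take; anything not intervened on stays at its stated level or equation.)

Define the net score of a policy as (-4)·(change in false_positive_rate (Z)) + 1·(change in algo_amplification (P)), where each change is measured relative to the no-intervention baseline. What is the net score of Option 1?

864

Baseline:
  E = 11
  G = 102
  Z = 278 − 5·11 = 223
  P = 219 − 4·11 − 102 = 73
Option 1 (E + 54):
  E = 11 + 54 = 65
  G = 102
  Z = 278 − 5·65 = -47
  P = 219 − 4·65 − 102 = -143
ΔZ = -47 − 223 = -270; ΔP = -143 − 73 = -216
Score = (-4)·(-270) + 1·(-216) = 864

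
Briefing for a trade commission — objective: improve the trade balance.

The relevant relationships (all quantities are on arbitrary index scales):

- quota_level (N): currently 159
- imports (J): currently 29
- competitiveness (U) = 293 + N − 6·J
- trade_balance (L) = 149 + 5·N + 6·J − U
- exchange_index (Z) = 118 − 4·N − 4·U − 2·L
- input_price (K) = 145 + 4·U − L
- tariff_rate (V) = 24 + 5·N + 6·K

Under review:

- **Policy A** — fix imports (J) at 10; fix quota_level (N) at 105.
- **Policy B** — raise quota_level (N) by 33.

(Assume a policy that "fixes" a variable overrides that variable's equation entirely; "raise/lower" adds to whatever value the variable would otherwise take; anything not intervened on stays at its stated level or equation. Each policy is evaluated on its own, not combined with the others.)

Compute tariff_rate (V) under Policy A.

7155

Policy A (J := 10, N := 105):
  N = 105
  J = 10
  U = 293 + 105 − 6·10 = 338
  L = 149 + 5·105 + 6·10 − 338 = 396
  K = 145 + 4·338 − 396 = 1101
  V = 24 + 5·105 + 6·1101 = 7155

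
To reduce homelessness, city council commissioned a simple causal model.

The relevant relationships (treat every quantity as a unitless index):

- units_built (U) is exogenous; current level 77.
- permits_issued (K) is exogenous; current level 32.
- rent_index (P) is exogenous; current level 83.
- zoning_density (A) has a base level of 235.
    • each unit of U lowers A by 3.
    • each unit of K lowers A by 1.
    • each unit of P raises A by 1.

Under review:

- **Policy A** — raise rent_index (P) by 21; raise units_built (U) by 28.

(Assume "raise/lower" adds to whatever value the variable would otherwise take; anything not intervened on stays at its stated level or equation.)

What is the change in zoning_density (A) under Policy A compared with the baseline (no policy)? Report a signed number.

Baseline:
  U = 77
  K = 32
  P = 83
  A = 235 − 3·77 − 32 + 83 = 55
Policy A (P + 21, U + 28):
  U = 77 + 28 = 105
  K = 32
  P = 83 + 21 = 104
  A = 235 − 3·105 − 32 + 104 = -8
Change in A: -8 − 55 = -63

-63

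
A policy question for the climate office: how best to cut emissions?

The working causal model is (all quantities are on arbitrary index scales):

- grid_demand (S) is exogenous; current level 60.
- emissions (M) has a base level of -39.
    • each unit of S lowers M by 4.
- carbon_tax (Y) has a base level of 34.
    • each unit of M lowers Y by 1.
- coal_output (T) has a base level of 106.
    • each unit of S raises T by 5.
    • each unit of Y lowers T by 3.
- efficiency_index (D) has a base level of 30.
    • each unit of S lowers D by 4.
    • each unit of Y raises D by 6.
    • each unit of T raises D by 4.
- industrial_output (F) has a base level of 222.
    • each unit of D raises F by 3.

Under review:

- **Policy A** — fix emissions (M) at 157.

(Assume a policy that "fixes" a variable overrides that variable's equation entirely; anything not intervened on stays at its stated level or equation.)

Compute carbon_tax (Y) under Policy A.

Policy A (M := 157):
  S = 60
  M = 157
  Y = 34 − 157 = -123

-123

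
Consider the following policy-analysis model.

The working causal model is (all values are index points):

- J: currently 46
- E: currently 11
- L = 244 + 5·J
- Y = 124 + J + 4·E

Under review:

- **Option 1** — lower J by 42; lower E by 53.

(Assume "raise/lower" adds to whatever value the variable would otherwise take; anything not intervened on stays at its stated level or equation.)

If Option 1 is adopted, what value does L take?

264

Option 1 (J − 42, E − 53):
  J = 46 − 42 = 4
  L = 244 + 5·4 = 264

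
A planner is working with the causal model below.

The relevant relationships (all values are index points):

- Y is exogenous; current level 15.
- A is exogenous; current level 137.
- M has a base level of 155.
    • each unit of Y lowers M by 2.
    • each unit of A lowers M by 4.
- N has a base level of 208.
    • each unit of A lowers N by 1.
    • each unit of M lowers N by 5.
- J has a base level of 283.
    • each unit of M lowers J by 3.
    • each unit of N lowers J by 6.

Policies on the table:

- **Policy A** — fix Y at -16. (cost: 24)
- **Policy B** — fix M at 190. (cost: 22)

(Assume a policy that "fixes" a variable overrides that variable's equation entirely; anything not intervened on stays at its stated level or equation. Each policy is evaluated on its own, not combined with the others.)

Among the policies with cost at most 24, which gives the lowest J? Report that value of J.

-9890

Policy A (Y := -16):
  Y = -16
  A = 137
  M = 155 − 2·(-16) − 4·137 = -361
  N = 208 − 137 − 5·(-361) = 1876
  J = 283 − 3·(-361) − 6·1876 = -9890
Policy B (M := 190):
  Y = 15
  A = 137
  M = 190
  N = 208 − 137 − 5·190 = -879
  J = 283 − 3·190 − 6·(-879) = 4987
Comparing — Policy A: J=-9890, Policy B: J=4987. Lowest is -9890 (Policy A).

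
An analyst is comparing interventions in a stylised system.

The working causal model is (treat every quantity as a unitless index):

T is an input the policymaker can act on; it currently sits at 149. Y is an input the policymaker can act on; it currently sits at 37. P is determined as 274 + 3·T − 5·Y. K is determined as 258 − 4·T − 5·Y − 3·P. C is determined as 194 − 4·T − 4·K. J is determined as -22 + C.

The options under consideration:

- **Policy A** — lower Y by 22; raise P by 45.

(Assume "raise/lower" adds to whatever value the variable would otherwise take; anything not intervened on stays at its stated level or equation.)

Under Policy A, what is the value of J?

9520

Policy A (Y − 22, P + 45):
  T = 149
  Y = 37 − 22 = 15
  P = 274 + 3·149 − 5·15 (+45 from intervention) = 691
  K = 258 − 4·149 − 5·15 − 3·691 = -2486
  C = 194 − 4·149 − 4·(-2486) = 9542
  J = -22 + 9542 = 9520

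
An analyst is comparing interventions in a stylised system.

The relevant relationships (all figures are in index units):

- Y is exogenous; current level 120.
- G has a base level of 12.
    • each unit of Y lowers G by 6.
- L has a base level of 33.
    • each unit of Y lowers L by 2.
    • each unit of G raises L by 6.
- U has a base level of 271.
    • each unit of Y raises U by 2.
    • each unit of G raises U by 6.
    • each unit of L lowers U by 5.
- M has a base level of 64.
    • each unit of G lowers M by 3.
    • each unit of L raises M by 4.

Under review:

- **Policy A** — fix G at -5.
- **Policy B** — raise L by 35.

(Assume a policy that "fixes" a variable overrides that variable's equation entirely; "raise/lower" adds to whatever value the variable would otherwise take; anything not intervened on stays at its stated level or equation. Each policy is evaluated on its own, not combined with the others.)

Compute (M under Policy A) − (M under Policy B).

Policy A (G := -5):
  Y = 120
  G = -5
  L = 33 − 2·120 + 6·(-5) = -237
  M = 64 − 3·(-5) + 4·(-237) = -869
Policy B (L + 35):
  Y = 120
  G = 12 − 6·120 = -708
  L = 33 − 2·120 + 6·(-708) (+35 from intervention) = -4420
  M = 64 − 3·(-708) + 4·(-4420) = -15492
M: -869 − (-15492) = 14623

14623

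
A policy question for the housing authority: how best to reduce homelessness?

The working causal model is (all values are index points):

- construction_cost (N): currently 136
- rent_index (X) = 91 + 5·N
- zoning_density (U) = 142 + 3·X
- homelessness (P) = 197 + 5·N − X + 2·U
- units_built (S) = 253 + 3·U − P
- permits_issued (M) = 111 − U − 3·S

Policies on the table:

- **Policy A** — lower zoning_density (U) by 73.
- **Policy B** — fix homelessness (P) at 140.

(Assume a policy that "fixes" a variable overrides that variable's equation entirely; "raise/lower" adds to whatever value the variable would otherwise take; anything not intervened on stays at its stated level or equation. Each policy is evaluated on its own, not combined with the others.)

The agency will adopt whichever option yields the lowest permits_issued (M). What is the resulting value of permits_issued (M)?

-24778

Policy A (U − 73):
  N = 136
  X = 91 + 5·136 = 771
  U = 142 + 3·771 (−73 from intervention) = 2382
  P = 197 + 5·136 − 771 + 2·2382 = 4870
  S = 253 + 3·2382 − 4870 = 2529
  M = 111 − 2382 − 3·2529 = -9858
Policy B (P := 140):
  N = 136
  X = 91 + 5·136 = 771
  U = 142 + 3·771 = 2455
  P = 140
  S = 253 + 3·2455 − 140 = 7478
  M = 111 − 2455 − 3·7478 = -24778
Comparing — Policy A: M=-9858, Policy B: M=-24778. Lowest is -24778 (Policy B).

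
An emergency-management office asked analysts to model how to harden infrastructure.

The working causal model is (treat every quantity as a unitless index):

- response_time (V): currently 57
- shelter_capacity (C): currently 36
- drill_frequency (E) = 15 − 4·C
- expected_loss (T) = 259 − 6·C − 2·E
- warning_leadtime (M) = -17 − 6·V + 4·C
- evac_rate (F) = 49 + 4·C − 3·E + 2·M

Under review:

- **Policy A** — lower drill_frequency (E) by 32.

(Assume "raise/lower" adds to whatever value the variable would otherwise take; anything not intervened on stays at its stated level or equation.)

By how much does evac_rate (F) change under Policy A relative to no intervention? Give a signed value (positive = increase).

Baseline:
  V = 57
  C = 36
  E = 15 − 4·36 = -129
  M = -17 − 6·57 + 4·36 = -215
  F = 49 + 4·36 − 3·(-129) + 2·(-215) = 150
Policy A (E − 32):
  V = 57
  C = 36
  E = 15 − 4·36 (−32 from intervention) = -161
  M = -17 − 6·57 + 4·36 = -215
  F = 49 + 4·36 − 3·(-161) + 2·(-215) = 246
Change in F: 246 − 150 = 96

96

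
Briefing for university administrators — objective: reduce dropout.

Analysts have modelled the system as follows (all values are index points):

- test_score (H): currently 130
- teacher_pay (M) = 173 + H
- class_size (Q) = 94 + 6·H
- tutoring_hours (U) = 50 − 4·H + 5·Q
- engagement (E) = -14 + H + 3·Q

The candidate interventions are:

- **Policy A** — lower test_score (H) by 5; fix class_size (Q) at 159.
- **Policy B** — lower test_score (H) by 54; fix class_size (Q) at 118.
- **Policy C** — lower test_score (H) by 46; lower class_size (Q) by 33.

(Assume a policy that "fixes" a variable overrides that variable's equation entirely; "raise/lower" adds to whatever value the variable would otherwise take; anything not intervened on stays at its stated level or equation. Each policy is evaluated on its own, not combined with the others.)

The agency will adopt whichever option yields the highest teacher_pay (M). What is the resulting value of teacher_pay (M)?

298

Policy A (H − 5, Q := 159):
  H = 130 − 5 = 125
  M = 173 + 125 = 298
Policy B (H − 54, Q := 118):
  H = 130 − 54 = 76
  M = 173 + 76 = 249
Policy C (H − 46, Q − 33):
  H = 130 − 46 = 84
  M = 173 + 84 = 257
Comparing — Policy A: M=298, Policy B: M=249, Policy C: M=257. Highest is 298 (Policy A).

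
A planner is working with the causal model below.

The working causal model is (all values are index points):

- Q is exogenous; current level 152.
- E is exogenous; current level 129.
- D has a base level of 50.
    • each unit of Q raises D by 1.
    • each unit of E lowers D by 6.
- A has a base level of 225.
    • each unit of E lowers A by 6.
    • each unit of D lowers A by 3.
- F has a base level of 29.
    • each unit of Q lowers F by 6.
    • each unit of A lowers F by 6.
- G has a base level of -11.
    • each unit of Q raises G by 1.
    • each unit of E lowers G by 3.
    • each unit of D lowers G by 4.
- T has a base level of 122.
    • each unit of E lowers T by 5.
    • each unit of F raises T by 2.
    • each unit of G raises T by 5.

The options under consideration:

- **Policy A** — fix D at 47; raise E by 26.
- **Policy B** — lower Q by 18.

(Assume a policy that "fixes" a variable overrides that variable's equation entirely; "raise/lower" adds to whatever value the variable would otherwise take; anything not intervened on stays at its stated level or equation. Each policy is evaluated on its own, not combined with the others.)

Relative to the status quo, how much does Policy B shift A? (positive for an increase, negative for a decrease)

54

Baseline:
  Q = 152
  E = 129
  D = 50 + 152 − 6·129 = -572
  A = 225 − 6·129 − 3·(-572) = 1167
Policy B (Q − 18):
  Q = 152 − 18 = 134
  E = 129
  D = 50 + 134 − 6·129 = -590
  A = 225 − 6·129 − 3·(-590) = 1221
Change in A: 1221 − 1167 = 54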